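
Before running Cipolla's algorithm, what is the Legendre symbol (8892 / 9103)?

Factor out 2: 8892 = 2^2·2223. Since 9103 ≡ 7 (mod 8), (2 / 9103) = +1, and (2 / 9103)^2 = +1. Now have (2223 / 9103).
Both 2223 ≡ 3 and 9103 ≡ 3 (mod 4), so reciprocity gives (2223 / 9103) = -(9103 / 2223). Reduce: 9103 ≡ 211 (mod 2223). Now have -(211 / 2223).
Both 211 ≡ 3 and 2223 ≡ 3 (mod 4), so reciprocity gives (211 / 2223) = -(2223 / 211). Reduce: 2223 ≡ 113 (mod 211). Now have (113 / 211).
113 ≡ 1 (mod 4), so quadratic reciprocity gives (113 / 211) = (211 / 113). Reduce: 211 ≡ 98 (mod 113). Now have (98 / 113).
Factor out 2: 98 = 2·49. Since 113 ≡ 1 (mod 8), (2 / 113) = +1. Now have (49 / 113).
49 ≡ 1 (mod 4), so quadratic reciprocity gives (49 / 113) = (113 / 49). Reduce: 113 ≡ 15 (mod 49). Now have (15 / 49).
49 ≡ 1 (mod 4), so quadratic reciprocity gives (15 / 49) = (49 / 15). Reduce: 49 ≡ 4 (mod 15). Now have (4 / 15).
Factor out 2: 4 = 2^2. Since 15 ≡ 7 (mod 8), (2 / 15) = +1, and (2 / 15)^2 = +1. Now have (1 / 15).
(1 / 15) = 1. Collecting the sign factors: 1.

1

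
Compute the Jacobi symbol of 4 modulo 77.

1

(4/77)
  = (1/77)    [77 ≡ 5 mod 8 ⇒ (2/77)^2 = +1]
  = 1    [(1/77) = 1]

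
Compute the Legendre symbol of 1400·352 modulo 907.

By multiplicativity, (1400·352 / 907) = (1400 / 907)·(352 / 907).
First factor (1400 / 907):
Reduce the numerator: 1400 ≡ 493 (mod 907), so (1400 / 907) = (493 / 907).
493 ≡ 1 (mod 4), so quadratic reciprocity gives (493 / 907) = (907 / 493). Reduce: 907 ≡ 414 (mod 493). Now have (414 / 493).
Factor out 2: 414 = 2·207. Since 493 ≡ 5 (mod 8), (2 / 493) = -1. Now have -(207 / 493).
493 ≡ 1 (mod 4), so quadratic reciprocity gives (207 / 493) = (493 / 207). Reduce: 493 ≡ 79 (mod 207). Now have -(79 / 207).
Both 79 ≡ 3 and 207 ≡ 3 (mod 4), so reciprocity gives (79 / 207) = -(207 / 79). Reduce: 207 ≡ 49 (mod 79). Now have (49 / 79).
49 ≡ 1 (mod 4), so quadratic reciprocity gives (49 / 79) = (79 / 49). Reduce: 79 ≡ 30 (mod 49). Now have (30 / 49).
Factor out 2: 30 = 2·15. Since 49 ≡ 1 (mod 8), (2 / 49) = +1. Now have (15 / 49).
49 ≡ 1 (mod 4), so quadratic reciprocity gives (15 / 49) = (49 / 15). Reduce: 49 ≡ 4 (mod 15). Now have (4 / 15).
Factor out 2: 4 = 2^2. Since 15 ≡ 7 (mod 8), (2 / 15) = +1, and (2 / 15)^2 = +1. Now have (1 / 15).
(1 / 15) = 1. Collecting the sign factors: 1.
Second factor (352 / 907):
Factor out 2: 352 = 2^5·11. Since 907 ≡ 3 (mod 8), (2 / 907) = -1, and (2 / 907)^5 = -1. Now have -(11 / 907).
Both 11 ≡ 3 and 907 ≡ 3 (mod 4), so reciprocity gives (11 / 907) = -(907 / 11). Reduce: 907 ≡ 5 (mod 11). Now have (5 / 11).
5 ≡ 1 (mod 4), so quadratic reciprocity gives (5 / 11) = (11 / 5). Reduce: 11 ≡ 1 (mod 5). Now have (1 / 5).
(1 / 5) = 1. Collecting the sign factors: 1.
Product: (1)·(1) = 1.

1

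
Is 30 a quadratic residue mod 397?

Factor out 2: 30 = 2·15. Since 397 ≡ 5 (mod 8), (2|397) = -1. Now have -(15|397).
397 ≡ 1 (mod 4), so quadratic reciprocity gives (15|397) = (397|15). Reduce: 397 ≡ 7 (mod 15). Now have -(7|15).
Both 7 ≡ 3 and 15 ≡ 3 (mod 4), so reciprocity gives (7|15) = -(15|7). Reduce: 15 ≡ 1 (mod 7). Now have (1|7).
(1|7) = 1. Collecting the sign factors: 1.
The Legendre symbol is 1, so x^2 ≡ 30 (mod 397) has solution.

yes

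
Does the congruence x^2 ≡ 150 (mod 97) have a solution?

yes

(150/97)
  = (53/97)    [150 ≡ 53 mod 97]
  = (97/53)    [QR: 53 ≡ 1 mod 4, sign kept]
  = (44/53)    [97 ≡ 44 mod 53]
  = (11/53)    [53 ≡ 5 mod 8 ⇒ (2/53)^2 = +1]
  = (53/11)    [QR: 53 ≡ 1 mod 4, sign kept]
  = (9/11)    [53 ≡ 9 mod 11]
  = (11/9)    [QR: 9 ≡ 1 mod 4, sign kept]
  = (2/9)    [11 ≡ 2 mod 9]
  = (1/9)    [9 ≡ 1 mod 8 ⇒ (2/9) = +1]
  = 1    [(1/9) = 1]
(150/97) = 1, and 97 is prime, so 150 is a quadratic residue mod 97.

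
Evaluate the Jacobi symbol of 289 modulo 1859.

1

(289 / 1859)
  = (1859 / 289)    [QR: 289 ≡ 1 mod 4, sign kept]
  = (125 / 289)    [1859 ≡ 125 mod 289]
  = (289 / 125)    [QR: 125 ≡ 1 mod 4, sign kept]
  = (39 / 125)    [289 ≡ 39 mod 125]
  = (125 / 39)    [QR: 125 ≡ 1 mod 4, sign kept]
  = (8 / 39)    [125 ≡ 8 mod 39]
  = (1 / 39)    [39 ≡ 7 mod 8 ⇒ (2 / 39)^3 = +1]
  = 1    [(1 / 39) = 1]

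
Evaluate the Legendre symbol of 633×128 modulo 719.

By multiplicativity, (633·128/719) = (633/719)·(128/719).
First factor (633/719):
(633/719)
  = (719/633)    [QR: 633 ≡ 1 mod 4, sign kept]
  = (86/633)    [719 ≡ 86 mod 633]
  = (43/633)    [633 ≡ 1 mod 8 ⇒ (2/633) = +1]
  = (633/43)    [QR: 633 ≡ 1 mod 4, sign kept]
  = (31/43)    [633 ≡ 31 mod 43]
  = -(43/31)    [QR: both ≡ 3 mod 4, sign flips]
  = -(12/31)    [43 ≡ 12 mod 31]
  = -(3/31)    [31 ≡ 7 mod 8 ⇒ (2/31)^2 = +1]
  = (31/3)    [QR: both ≡ 3 mod 4, sign flips]
  = (1/3)    [31 ≡ 1 mod 3]
  = 1    [(1/3) = 1]
Second factor (128/719):
(128/719)
  = (1/719)    [719 ≡ 7 mod 8 ⇒ (2/719)^7 = +1]
  = 1    [(1/719) = 1]
Product: (1)·(1) = 1.

1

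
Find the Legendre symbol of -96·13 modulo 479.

1

By multiplicativity, (-96·13/479) = (-96/479)·(13/479).
First factor (-96/479):
Reduce the numerator: -96 ≡ 383 (mod 479), so (-96/479) = (383/479).
Both 383 ≡ 3 and 479 ≡ 3 (mod 4), so reciprocity gives (383/479) = -(479/383). Reduce: 479 ≡ 96 (mod 383). Now have -(96/383).
Factor out 2: 96 = 2^5·3. Since 383 ≡ 7 (mod 8), (2/383) = +1, and (2/383)^5 = +1. Now have -(3/383).
Both 3 ≡ 3 and 383 ≡ 3 (mod 4), so reciprocity gives (3/383) = -(383/3). Reduce: 383 ≡ 2 (mod 3). Now have (2/3).
Factor out 2: 2 = 2. Since 3 ≡ 3 (mod 8), (2/3) = -1. Now have -(1/3).
(1/3) = 1. Collecting the sign factors: -1.
Second factor (13/479):
13 ≡ 1 (mod 4), so quadratic reciprocity gives (13/479) = (479/13). Reduce: 479 ≡ 11 (mod 13). Now have (11/13).
13 ≡ 1 (mod 4), so quadratic reciprocity gives (11/13) = (13/11). Reduce: 13 ≡ 2 (mod 11). Now have (2/11).
Factor out 2: 2 = 2. Since 11 ≡ 3 (mod 8), (2/11) = -1. Now have -(1/11).
(1/11) = 1. Collecting the sign factors: -1.
Product: (-1)·(-1) = 1.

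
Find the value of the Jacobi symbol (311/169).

1

(311/169)
  = (142/169)    [311 ≡ 142 mod 169]
  = (71/169)    [169 ≡ 1 mod 8 ⇒ (2/169) = +1]
  = (169/71)    [QR: 169 ≡ 1 mod 4, sign kept]
  = (27/71)    [169 ≡ 27 mod 71]
  = -(71/27)    [QR: both ≡ 3 mod 4, sign flips]
  = -(17/27)    [71 ≡ 17 mod 27]
  = -(27/17)    [QR: 17 ≡ 1 mod 4, sign kept]
  = -(10/17)    [27 ≡ 10 mod 17]
  = -(5/17)    [17 ≡ 1 mod 8 ⇒ (2/17) = +1]
  = -(17/5)    [QR: 5 ≡ 1 mod 4, sign kept]
  = -(2/5)    [17 ≡ 2 mod 5]
  = (1/5)    [5 ≡ 5 mod 8 ⇒ (2/5) = -1]
  = 1    [(1/5) = 1]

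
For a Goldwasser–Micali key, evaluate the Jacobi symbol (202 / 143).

(202 / 143)
  = (59 / 143)    [202 ≡ 59 mod 143]
  = -(143 / 59)    [QR: both ≡ 3 mod 4, sign flips]
  = -(25 / 59)    [143 ≡ 25 mod 59]
  = -(59 / 25)    [QR: 25 ≡ 1 mod 4, sign kept]
  = -(9 / 25)    [59 ≡ 9 mod 25]
  = -(25 / 9)    [QR: 9 ≡ 1 mod 4, sign kept]
  = -(7 / 9)    [25 ≡ 7 mod 9]
  = -(9 / 7)    [QR: 9 ≡ 1 mod 4, sign kept]
  = -(2 / 7)    [9 ≡ 2 mod 7]
  = -(1 / 7)    [7 ≡ 7 mod 8 ⇒ (2 / 7) = +1]
  = -1    [(1 / 7) = 1]

-1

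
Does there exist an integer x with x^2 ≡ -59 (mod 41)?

yes

Pull out -1: (-59|41) = (-1|41)·(59|41). Since 41 ≡ 1 (mod 4), (-1|41) = +1. Now have (59|41).
Reduce the numerator: 59 ≡ 18 (mod 41), so (59|41) = (18|41).
Factor out 2: 18 = 2·9. Since 41 ≡ 1 (mod 8), (2|41) = +1. Now have (9|41).
9 ≡ 1 (mod 4), so quadratic reciprocity gives (9|41) = (41|9). Reduce: 41 ≡ 5 (mod 9). Now have (5|9).
5 ≡ 1 (mod 4), so quadratic reciprocity gives (5|9) = (9|5). Reduce: 9 ≡ 4 (mod 5). Now have (4|5).
Factor out 2: 4 = 2^2. Since 5 ≡ 5 (mod 8), (2|5) = -1, and (2|5)^2 = +1. Now have (1|5).
(1|5) = 1. Collecting the sign factors: 1.
The Legendre symbol is 1, so x^2 ≡ -59 (mod 41) has solution.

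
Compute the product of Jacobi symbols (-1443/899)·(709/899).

-1

By multiplicativity, (-1443·709/899) = (-1443/899)·(709/899).
First factor (-1443/899):
Reduce the numerator: -1443 ≡ 355 (mod 899), so (-1443/899) = (355/899).
Both 355 ≡ 3 and 899 ≡ 3 (mod 4), so reciprocity gives (355/899) = -(899/355). Reduce: 899 ≡ 189 (mod 355). Now have -(189/355).
189 ≡ 1 (mod 4), so quadratic reciprocity gives (189/355) = (355/189). Reduce: 355 ≡ 166 (mod 189). Now have -(166/189).
Factor out 2: 166 = 2·83. Since 189 ≡ 5 (mod 8), (2/189) = -1. Now have (83/189).
189 ≡ 1 (mod 4), so quadratic reciprocity gives (83/189) = (189/83). Reduce: 189 ≡ 23 (mod 83). Now have (23/83).
Both 23 ≡ 3 and 83 ≡ 3 (mod 4), so reciprocity gives (23/83) = -(83/23). Reduce: 83 ≡ 14 (mod 23). Now have -(14/23).
Factor out 2: 14 = 2·7. Since 23 ≡ 7 (mod 8), (2/23) = +1. Now have -(7/23).
Both 7 ≡ 3 and 23 ≡ 3 (mod 4), so reciprocity gives (7/23) = -(23/7). Reduce: 23 ≡ 2 (mod 7). Now have (2/7).
Factor out 2: 2 = 2. Since 7 ≡ 7 (mod 8), (2/7) = +1. Now have (1/7).
(1/7) = 1. Collecting the sign factors: 1.
Second factor (709/899):
709 ≡ 1 (mod 4), so quadratic reciprocity gives (709/899) = (899/709). Reduce: 899 ≡ 190 (mod 709). Now have (190/709).
Factor out 2: 190 = 2·95. Since 709 ≡ 5 (mod 8), (2/709) = -1. Now have -(95/709).
709 ≡ 1 (mod 4), so quadratic reciprocity gives (95/709) = (709/95). Reduce: 709 ≡ 44 (mod 95). Now have -(44/95).
Factor out 2: 44 = 2^2·11. Since 95 ≡ 7 (mod 8), (2/95) = +1, and (2/95)^2 = +1. Now have -(11/95).
Both 11 ≡ 3 and 95 ≡ 3 (mod 4), so reciprocity gives (11/95) = -(95/11). Reduce: 95 ≡ 7 (mod 11). Now have (7/11).
Both 7 ≡ 3 and 11 ≡ 3 (mod 4), so reciprocity gives (7/11) = -(11/7). Reduce: 11 ≡ 4 (mod 7). Now have -(4/7).
Factor out 2: 4 = 2^2. Since 7 ≡ 7 (mod 8), (2/7) = +1, and (2/7)^2 = +1. Now have -(1/7).
(1/7) = 1. Collecting the sign factors: -1.
Product: (1)·(-1) = -1.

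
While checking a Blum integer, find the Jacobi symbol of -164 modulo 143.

Pull out -1: (-164/143) = (-1/143)·(164/143). Since 143 ≡ 3 (mod 4), (-1/143) = -1. Now have -(164/143).
Reduce the numerator: 164 ≡ 21 (mod 143), so (164/143) = (21/143).
21 ≡ 1 (mod 4), so quadratic reciprocity gives (21/143) = (143/21). Reduce: 143 ≡ 17 (mod 21). Now have -(17/21).
17 ≡ 1 (mod 4), so quadratic reciprocity gives (17/21) = (21/17). Reduce: 21 ≡ 4 (mod 17). Now have -(4/17).
Factor out 2: 4 = 2^2. Since 17 ≡ 1 (mod 8), (2/17) = +1, and (2/17)^2 = +1. Now have -(1/17).
(1/17) = 1. Collecting the sign factors: -1.

-1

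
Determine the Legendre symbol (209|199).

(209|199)
  = (10|199)    [209 ≡ 10 mod 199]
  = (5|199)    [199 ≡ 7 mod 8 ⇒ (2|199) = +1]
  = (199|5)    [QR: 5 ≡ 1 mod 4, sign kept]
  = (4|5)    [199 ≡ 4 mod 5]
  = (1|5)    [5 ≡ 5 mod 8 ⇒ (2|5)^2 = +1]
  = 1    [(1|5) = 1]

1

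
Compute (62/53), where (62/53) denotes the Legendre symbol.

(62/53)
  = (9/53)    [62 ≡ 9 mod 53]
  = (53/9)    [QR: 9 ≡ 1 mod 4, sign kept]
  = (8/9)    [53 ≡ 8 mod 9]
  = (1/9)    [9 ≡ 1 mod 8 ⇒ (2/9)^3 = +1]
  = 1    [(1/9) = 1]

1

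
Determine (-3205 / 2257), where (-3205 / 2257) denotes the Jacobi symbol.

(-3205 / 2257)
  = (1309 / 2257)    [-3205 ≡ 1309 mod 2257]
  = (2257 / 1309)    [QR: 1309 ≡ 1 mod 4, sign kept]
  = (948 / 1309)    [2257 ≡ 948 mod 1309]
  = (237 / 1309)    [1309 ≡ 5 mod 8 ⇒ (2 / 1309)^2 = +1]
  = (1309 / 237)    [QR: 237 ≡ 1 mod 4, sign kept]
  = (124 / 237)    [1309 ≡ 124 mod 237]
  = (31 / 237)    [237 ≡ 5 mod 8 ⇒ (2 / 237)^2 = +1]
  = (237 / 31)    [QR: 237 ≡ 1 mod 4, sign kept]
  = (20 / 31)    [237 ≡ 20 mod 31]
  = (5 / 31)    [31 ≡ 7 mod 8 ⇒ (2 / 31)^2 = +1]
  = (31 / 5)    [QR: 5 ≡ 1 mod 4, sign kept]
  = (1 / 5)    [31 ≡ 1 mod 5]
  = 1    [(1 / 5) = 1]

1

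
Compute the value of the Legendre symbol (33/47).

33 ≡ 1 (mod 4), so quadratic reciprocity gives (33/47) = (47/33). Reduce: 47 ≡ 14 (mod 33). Now have (14/33).
Factor out 2: 14 = 2·7. Since 33 ≡ 1 (mod 8), (2/33) = +1. Now have (7/33).
33 ≡ 1 (mod 4), so quadratic reciprocity gives (7/33) = (33/7). Reduce: 33 ≡ 5 (mod 7). Now have (5/7).
5 ≡ 1 (mod 4), so quadratic reciprocity gives (5/7) = (7/5). Reduce: 7 ≡ 2 (mod 5). Now have (2/5).
Factor out 2: 2 = 2. Since 5 ≡ 5 (mod 8), (2/5) = -1. Now have -(1/5).
(1/5) = 1. Collecting the sign factors: -1.

-1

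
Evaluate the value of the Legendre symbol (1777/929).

1

Reduce the numerator: 1777 ≡ 848 (mod 929), so (1777/929) = (848/929).
Factor out 2: 848 = 2^4·53. Since 929 ≡ 1 (mod 8), (2/929) = +1, and (2/929)^4 = +1. Now have (53/929).
53 ≡ 1 (mod 4), so quadratic reciprocity gives (53/929) = (929/53). Reduce: 929 ≡ 28 (mod 53). Now have (28/53).
Factor out 2: 28 = 2^2·7. Since 53 ≡ 5 (mod 8), (2/53) = -1, and (2/53)^2 = +1. Now have (7/53).
53 ≡ 1 (mod 4), so quadratic reciprocity gives (7/53) = (53/7). Reduce: 53 ≡ 4 (mod 7). Now have (4/7).
Factor out 2: 4 = 2^2. Since 7 ≡ 7 (mod 8), (2/7) = +1, and (2/7)^2 = +1. Now have (1/7).
(1/7) = 1. Collecting the sign factors: 1.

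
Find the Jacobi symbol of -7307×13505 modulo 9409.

By multiplicativity, (-7307·13505/9409) = (-7307/9409)·(13505/9409).
First factor (-7307/9409):
Reduce the numerator: -7307 ≡ 2102 (mod 9409), so (-7307/9409) = (2102/9409).
Factor out 2: 2102 = 2·1051. Since 9409 ≡ 1 (mod 8), (2/9409) = +1. Now have (1051/9409).
9409 ≡ 1 (mod 4), so quadratic reciprocity gives (1051/9409) = (9409/1051). Reduce: 9409 ≡ 1001 (mod 1051). Now have (1001/1051).
1001 ≡ 1 (mod 4), so quadratic reciprocity gives (1001/1051) = (1051/1001). Reduce: 1051 ≡ 50 (mod 1001). Now have (50/1001).
Factor out 2: 50 = 2·25. Since 1001 ≡ 1 (mod 8), (2/1001) = +1. Now have (25/1001).
25 ≡ 1 (mod 4), so quadratic reciprocity gives (25/1001) = (1001/25). Reduce: 1001 ≡ 1 (mod 25). Now have (1/25).
(1/25) = 1. Collecting the sign factors: 1.
Second factor (13505/9409):
Reduce the numerator: 13505 ≡ 4096 (mod 9409), so (13505/9409) = (4096/9409).
Factor out 2: 4096 = 2^12. Since 9409 ≡ 1 (mod 8), (2/9409) = +1, and (2/9409)^12 = +1. Now have (1/9409).
(1/9409) = 1. Collecting the sign factors: 1.
Product: (1)·(1) = 1.

1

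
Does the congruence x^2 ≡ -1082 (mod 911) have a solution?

no

(-1082/911)
  = (740/911)    [-1082 ≡ 740 mod 911]
  = (185/911)    [911 ≡ 7 mod 8 ⇒ (2/911)^2 = +1]
  = (911/185)    [QR: 185 ≡ 1 mod 4, sign kept]
  = (171/185)    [911 ≡ 171 mod 185]
  = (185/171)    [QR: 185 ≡ 1 mod 4, sign kept]
  = (14/171)    [185 ≡ 14 mod 171]
  = -(7/171)    [171 ≡ 3 mod 8 ⇒ (2/171) = -1]
  = (171/7)    [QR: both ≡ 3 mod 4, sign flips]
  = (3/7)    [171 ≡ 3 mod 7]
  = -(7/3)    [QR: both ≡ 3 mod 4, sign flips]
  = -(1/3)    [7 ≡ 1 mod 3]
  = -1    [(1/3) = 1]
The Legendre symbol is -1, so x^2 ≡ -1082 (mod 911) has no solution.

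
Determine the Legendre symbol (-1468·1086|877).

-1

By multiplicativity, (-1468·1086|877) = (-1468|877)·(1086|877).
First factor (-1468|877):
(-1468|877)
  = (286|877)    [-1468 ≡ 286 mod 877]
  = -(143|877)    [877 ≡ 5 mod 8 ⇒ (2|877) = -1]
  = -(877|143)    [QR: 877 ≡ 1 mod 4, sign kept]
  = -(19|143)    [877 ≡ 19 mod 143]
  = (143|19)    [QR: both ≡ 3 mod 4, sign flips]
  = (10|19)    [143 ≡ 10 mod 19]
  = -(5|19)    [19 ≡ 3 mod 8 ⇒ (2|19) = -1]
  = -(19|5)    [QR: 5 ≡ 1 mod 4, sign kept]
  = -(4|5)    [19 ≡ 4 mod 5]
  = -(1|5)    [5 ≡ 5 mod 8 ⇒ (2|5)^2 = +1]
  = -1    [(1|5) = 1]
Second factor (1086|877):
(1086|877)
  = (209|877)    [1086 ≡ 209 mod 877]
  = (877|209)    [QR: 209 ≡ 1 mod 4, sign kept]
  = (41|209)    [877 ≡ 41 mod 209]
  = (209|41)    [QR: 41 ≡ 1 mod 4, sign kept]
  = (4|41)    [209 ≡ 4 mod 41]
  = (1|41)    [41 ≡ 1 mod 8 ⇒ (2|41)^2 = +1]
  = 1    [(1|41) = 1]
Product: (-1)·(1) = -1.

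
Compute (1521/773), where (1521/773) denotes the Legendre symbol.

Reduce the numerator: 1521 ≡ 748 (mod 773), so (1521/773) = (748/773).
Factor out 2: 748 = 2^2·187. Since 773 ≡ 5 (mod 8), (2/773) = -1, and (2/773)^2 = +1. Now have (187/773).
773 ≡ 1 (mod 4), so quadratic reciprocity gives (187/773) = (773/187). Reduce: 773 ≡ 25 (mod 187). Now have (25/187).
25 ≡ 1 (mod 4), so quadratic reciprocity gives (25/187) = (187/25). Reduce: 187 ≡ 12 (mod 25). Now have (12/25).
Factor out 2: 12 = 2^2·3. Since 25 ≡ 1 (mod 8), (2/25) = +1, and (2/25)^2 = +1. Now have (3/25).
25 ≡ 1 (mod 4), so quadratic reciprocity gives (3/25) = (25/3). Reduce: 25 ≡ 1 (mod 3). Now have (1/3).
(1/3) = 1. Collecting the sign factors: 1.

1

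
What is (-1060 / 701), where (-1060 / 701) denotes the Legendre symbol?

(-1060 / 701)
  = (1060 / 701)    [701 ≡ 1 mod 4 ⇒ (-1 / 701) = +1]
  = (359 / 701)    [1060 ≡ 359 mod 701]
  = (701 / 359)    [QR: 701 ≡ 1 mod 4, sign kept]
  = (342 / 359)    [701 ≡ 342 mod 359]
  = (171 / 359)    [359 ≡ 7 mod 8 ⇒ (2 / 359) = +1]
  = -(359 / 171)    [QR: both ≡ 3 mod 4, sign flips]
  = -(17 / 171)    [359 ≡ 17 mod 171]
  = -(171 / 17)    [QR: 17 ≡ 1 mod 4, sign kept]
  = -(1 / 17)    [171 ≡ 1 mod 17]
  = -1    [(1 / 17) = 1]

-1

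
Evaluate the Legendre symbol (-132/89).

-1

Reduce the numerator: -132 ≡ 46 (mod 89), so (-132/89) = (46/89).
Factor out 2: 46 = 2·23. Since 89 ≡ 1 (mod 8), (2/89) = +1. Now have (23/89).
89 ≡ 1 (mod 4), so quadratic reciprocity gives (23/89) = (89/23). Reduce: 89 ≡ 20 (mod 23). Now have (20/23).
Factor out 2: 20 = 2^2·5. Since 23 ≡ 7 (mod 8), (2/23) = +1, and (2/23)^2 = +1. Now have (5/23).
5 ≡ 1 (mod 4), so quadratic reciprocity gives (5/23) = (23/5). Reduce: 23 ≡ 3 (mod 5). Now have (3/5).
5 ≡ 1 (mod 4), so quadratic reciprocity gives (3/5) = (5/3). Reduce: 5 ≡ 2 (mod 3). Now have (2/3).
Factor out 2: 2 = 2. Since 3 ≡ 3 (mod 8), (2/3) = -1. Now have -(1/3).
(1/3) = 1. Collecting the sign factors: -1.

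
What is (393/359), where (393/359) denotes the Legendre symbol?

(393/359)
  = (34/359)    [393 ≡ 34 mod 359]
  = (17/359)    [359 ≡ 7 mod 8 ⇒ (2/359) = +1]
  = (359/17)    [QR: 17 ≡ 1 mod 4, sign kept]
  = (2/17)    [359 ≡ 2 mod 17]
  = (1/17)    [17 ≡ 1 mod 8 ⇒ (2/17) = +1]
  = 1    [(1/17) = 1]

1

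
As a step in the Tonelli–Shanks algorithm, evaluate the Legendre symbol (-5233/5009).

(-5233/5009)
  = (4785/5009)    [-5233 ≡ 4785 mod 5009]
  = (5009/4785)    [QR: 4785 ≡ 1 mod 4, sign kept]
  = (224/4785)    [5009 ≡ 224 mod 4785]
  = (7/4785)    [4785 ≡ 1 mod 8 ⇒ (2/4785)^5 = +1]
  = (4785/7)    [QR: 4785 ≡ 1 mod 4, sign kept]
  = (4/7)    [4785 ≡ 4 mod 7]
  = (1/7)    [7 ≡ 7 mod 8 ⇒ (2/7)^2 = +1]
  = 1    [(1/7) = 1]

1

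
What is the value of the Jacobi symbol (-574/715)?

Reduce the numerator: -574 ≡ 141 (mod 715), so (-574/715) = (141/715).
141 ≡ 1 (mod 4), so quadratic reciprocity gives (141/715) = (715/141). Reduce: 715 ≡ 10 (mod 141). Now have (10/141).
Factor out 2: 10 = 2·5. Since 141 ≡ 5 (mod 8), (2/141) = -1. Now have -(5/141).
5 ≡ 1 (mod 4), so quadratic reciprocity gives (5/141) = (141/5). Reduce: 141 ≡ 1 (mod 5). Now have -(1/5).
(1/5) = 1. Collecting the sign factors: -1.

-1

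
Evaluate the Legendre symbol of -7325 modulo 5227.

Reduce the numerator: -7325 ≡ 3129 (mod 5227), so (-7325 / 5227) = (3129 / 5227).
3129 ≡ 1 (mod 4), so quadratic reciprocity gives (3129 / 5227) = (5227 / 3129). Reduce: 5227 ≡ 2098 (mod 3129). Now have (2098 / 3129).
Factor out 2: 2098 = 2·1049. Since 3129 ≡ 1 (mod 8), (2 / 3129) = +1. Now have (1049 / 3129).
1049 ≡ 1 (mod 4), so quadratic reciprocity gives (1049 / 3129) = (3129 / 1049). Reduce: 3129 ≡ 1031 (mod 1049). Now have (1031 / 1049).
1049 ≡ 1 (mod 4), so quadratic reciprocity gives (1031 / 1049) = (1049 / 1031). Reduce: 1049 ≡ 18 (mod 1031). Now have (18 / 1031).
Factor out 2: 18 = 2·9. Since 1031 ≡ 7 (mod 8), (2 / 1031) = +1. Now have (9 / 1031).
9 ≡ 1 (mod 4), so quadratic reciprocity gives (9 / 1031) = (1031 / 9). Reduce: 1031 ≡ 5 (mod 9). Now have (5 / 9).
5 ≡ 1 (mod 4), so quadratic reciprocity gives (5 / 9) = (9 / 5). Reduce: 9 ≡ 4 (mod 5). Now have (4 / 5).
Factor out 2: 4 = 2^2. Since 5 ≡ 5 (mod 8), (2 / 5) = -1, and (2 / 5)^2 = +1. Now have (1 / 5).
(1 / 5) = 1. Collecting the sign factors: 1.

1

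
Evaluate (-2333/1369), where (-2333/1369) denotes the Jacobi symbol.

(-2333/1369)
  = (405/1369)    [-2333 ≡ 405 mod 1369]
  = (1369/405)    [QR: 405 ≡ 1 mod 4, sign kept]
  = (154/405)    [1369 ≡ 154 mod 405]
  = -(77/405)    [405 ≡ 5 mod 8 ⇒ (2/405) = -1]
  = -(405/77)    [QR: 77 ≡ 1 mod 4, sign kept]
  = -(20/77)    [405 ≡ 20 mod 77]
  = -(5/77)    [77 ≡ 5 mod 8 ⇒ (2/77)^2 = +1]
  = -(77/5)    [QR: 5 ≡ 1 mod 4, sign kept]
  = -(2/5)    [77 ≡ 2 mod 5]
  = (1/5)    [5 ≡ 5 mod 8 ⇒ (2/5) = -1]
  = 1    [(1/5) = 1]

1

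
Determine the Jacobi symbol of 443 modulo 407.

Reduce the numerator: 443 ≡ 36 (mod 407), so (443/407) = (36/407).
Factor out 2: 36 = 2^2·9. Since 407 ≡ 7 (mod 8), (2/407) = +1, and (2/407)^2 = +1. Now have (9/407).
9 ≡ 1 (mod 4), so quadratic reciprocity gives (9/407) = (407/9). Reduce: 407 ≡ 2 (mod 9). Now have (2/9).
Factor out 2: 2 = 2. Since 9 ≡ 1 (mod 8), (2/9) = +1. Now have (1/9).
(1/9) = 1. Collecting the sign factors: 1.

1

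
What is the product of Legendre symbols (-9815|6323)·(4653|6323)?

By multiplicativity, (-9815·4653|6323) = (-9815|6323)·(4653|6323).
First factor (-9815|6323):
(-9815|6323)
  = (2831|6323)    [-9815 ≡ 2831 mod 6323]
  = -(6323|2831)    [QR: both ≡ 3 mod 4, sign flips]
  = -(661|2831)    [6323 ≡ 661 mod 2831]
  = -(2831|661)    [QR: 661 ≡ 1 mod 4, sign kept]
  = -(187|661)    [2831 ≡ 187 mod 661]
  = -(661|187)    [QR: 661 ≡ 1 mod 4, sign kept]
  = -(100|187)    [661 ≡ 100 mod 187]
  = -(25|187)    [187 ≡ 3 mod 8 ⇒ (2|187)^2 = +1]
  = -(187|25)    [QR: 25 ≡ 1 mod 4, sign kept]
  = -(12|25)    [187 ≡ 12 mod 25]
  = -(3|25)    [25 ≡ 1 mod 8 ⇒ (2|25)^2 = +1]
  = -(25|3)    [QR: 25 ≡ 1 mod 4, sign kept]
  = -(1|3)    [25 ≡ 1 mod 3]
  = -1    [(1|3) = 1]
Second factor (4653|6323):
(4653|6323)
  = (6323|4653)    [QR: 4653 ≡ 1 mod 4, sign kept]
  = (1670|4653)    [6323 ≡ 1670 mod 4653]
  = -(835|4653)    [4653 ≡ 5 mod 8 ⇒ (2|4653) = -1]
  = -(4653|835)    [QR: 4653 ≡ 1 mod 4, sign kept]
  = -(478|835)    [4653 ≡ 478 mod 835]
  = (239|835)    [835 ≡ 3 mod 8 ⇒ (2|835) = -1]
  = -(835|239)    [QR: both ≡ 3 mod 4, sign flips]
  = -(118|239)    [835 ≡ 118 mod 239]
  = -(59|239)    [239 ≡ 7 mod 8 ⇒ (2|239) = +1]
  = (239|59)    [QR: both ≡ 3 mod 4, sign flips]
  = (3|59)    [239 ≡ 3 mod 59]
  = -(59|3)    [QR: both ≡ 3 mod 4, sign flips]
  = -(2|3)    [59 ≡ 2 mod 3]
  = (1|3)    [3 ≡ 3 mod 8 ⇒ (2|3) = -1]
  = 1    [(1|3) = 1]
Product: (-1)·(1) = -1.

-1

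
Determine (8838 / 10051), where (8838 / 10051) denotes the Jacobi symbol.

-1

Factor out 2: 8838 = 2·4419. Since 10051 ≡ 3 (mod 8), (2 / 10051) = -1. Now have -(4419 / 10051).
Both 4419 ≡ 3 and 10051 ≡ 3 (mod 4), so reciprocity gives (4419 / 10051) = -(10051 / 4419). Reduce: 10051 ≡ 1213 (mod 4419). Now have (1213 / 4419).
1213 ≡ 1 (mod 4), so quadratic reciprocity gives (1213 / 4419) = (4419 / 1213). Reduce: 4419 ≡ 780 (mod 1213). Now have (780 / 1213).
Factor out 2: 780 = 2^2·195. Since 1213 ≡ 5 (mod 8), (2 / 1213) = -1, and (2 / 1213)^2 = +1. Now have (195 / 1213).
1213 ≡ 1 (mod 4), so quadratic reciprocity gives (195 / 1213) = (1213 / 195). Reduce: 1213 ≡ 43 (mod 195). Now have (43 / 195).
Both 43 ≡ 3 and 195 ≡ 3 (mod 4), so reciprocity gives (43 / 195) = -(195 / 43). Reduce: 195 ≡ 23 (mod 43). Now have -(23 / 43).
Both 23 ≡ 3 and 43 ≡ 3 (mod 4), so reciprocity gives (23 / 43) = -(43 / 23). Reduce: 43 ≡ 20 (mod 23). Now have (20 / 23).
Factor out 2: 20 = 2^2·5. Since 23 ≡ 7 (mod 8), (2 / 23) = +1, and (2 / 23)^2 = +1. Now have (5 / 23).
5 ≡ 1 (mod 4), so quadratic reciprocity gives (5 / 23) = (23 / 5). Reduce: 23 ≡ 3 (mod 5). Now have (3 / 5).
5 ≡ 1 (mod 4), so quadratic reciprocity gives (3 / 5) = (5 / 3). Reduce: 5 ≡ 2 (mod 3). Now have (2 / 3).
Factor out 2: 2 = 2. Since 3 ≡ 3 (mod 8), (2 / 3) = -1. Now have -(1 / 3).
(1 / 3) = 1. Collecting the sign factors: -1.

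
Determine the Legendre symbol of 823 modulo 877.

-1

877 ≡ 1 (mod 4), so quadratic reciprocity gives (823 / 877) = (877 / 823). Reduce: 877 ≡ 54 (mod 823). Now have (54 / 823).
Factor out 2: 54 = 2·27. Since 823 ≡ 7 (mod 8), (2 / 823) = +1. Now have (27 / 823).
Both 27 ≡ 3 and 823 ≡ 3 (mod 4), so reciprocity gives (27 / 823) = -(823 / 27). Reduce: 823 ≡ 13 (mod 27). Now have -(13 / 27).
13 ≡ 1 (mod 4), so quadratic reciprocity gives (13 / 27) = (27 / 13). Reduce: 27 ≡ 1 (mod 13). Now have -(1 / 13).
(1 / 13) = 1. Collecting the sign factors: -1.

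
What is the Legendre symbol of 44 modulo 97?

(44 / 97)
  = (11 / 97)    [97 ≡ 1 mod 8 ⇒ (2 / 97)^2 = +1]
  = (97 / 11)    [QR: 97 ≡ 1 mod 4, sign kept]
  = (9 / 11)    [97 ≡ 9 mod 11]
  = (11 / 9)    [QR: 9 ≡ 1 mod 4, sign kept]
  = (2 / 9)    [11 ≡ 2 mod 9]
  = (1 / 9)    [9 ≡ 1 mod 8 ⇒ (2 / 9) = +1]
  = 1    [(1 / 9) = 1]

1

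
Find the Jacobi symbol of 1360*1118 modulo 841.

By multiplicativity, (1360·1118/841) = (1360/841)·(1118/841).
First factor (1360/841):
Reduce the numerator: 1360 ≡ 519 (mod 841), so (1360/841) = (519/841).
841 ≡ 1 (mod 4), so quadratic reciprocity gives (519/841) = (841/519). Reduce: 841 ≡ 322 (mod 519). Now have (322/519).
Factor out 2: 322 = 2·161. Since 519 ≡ 7 (mod 8), (2/519) = +1. Now have (161/519).
161 ≡ 1 (mod 4), so quadratic reciprocity gives (161/519) = (519/161). Reduce: 519 ≡ 36 (mod 161). Now have (36/161).
Factor out 2: 36 = 2^2·9. Since 161 ≡ 1 (mod 8), (2/161) = +1, and (2/161)^2 = +1. Now have (9/161).
9 ≡ 1 (mod 4), so quadratic reciprocity gives (9/161) = (161/9). Reduce: 161 ≡ 8 (mod 9). Now have (8/9).
Factor out 2: 8 = 2^3. Since 9 ≡ 1 (mod 8), (2/9) = +1, and (2/9)^3 = +1. Now have (1/9).
(1/9) = 1. Collecting the sign factors: 1.
Second factor (1118/841):
Reduce the numerator: 1118 ≡ 277 (mod 841), so (1118/841) = (277/841).
277 ≡ 1 (mod 4), so quadratic reciprocity gives (277/841) = (841/277). Reduce: 841 ≡ 10 (mod 277). Now have (10/277).
Factor out 2: 10 = 2·5. Since 277 ≡ 5 (mod 8), (2/277) = -1. Now have -(5/277).
5 ≡ 1 (mod 4), so quadratic reciprocity gives (5/277) = (277/5). Reduce: 277 ≡ 2 (mod 5). Now have -(2/5).
Factor out 2: 2 = 2. Since 5 ≡ 5 (mod 8), (2/5) = -1. Now have (1/5).
(1/5) = 1. Collecting the sign factors: 1.
Product: (1)·(1) = 1.

1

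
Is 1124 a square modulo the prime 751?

no

(1124/751)
  = (373/751)    [1124 ≡ 373 mod 751]
  = (751/373)    [QR: 373 ≡ 1 mod 4, sign kept]
  = (5/373)    [751 ≡ 5 mod 373]
  = (373/5)    [QR: 5 ≡ 1 mod 4, sign kept]
  = (3/5)    [373 ≡ 3 mod 5]
  = (5/3)    [QR: 5 ≡ 1 mod 4, sign kept]
  = (2/3)    [5 ≡ 2 mod 3]
  = -(1/3)    [3 ≡ 3 mod 8 ⇒ (2/3) = -1]
  = -1    [(1/3) = 1]
The Legendre symbol is -1, so x^2 ≡ 1124 (mod 751) has no solution.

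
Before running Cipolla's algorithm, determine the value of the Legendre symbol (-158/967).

1

(-158/967)
  = (809/967)    [-158 ≡ 809 mod 967]
  = (967/809)    [QR: 809 ≡ 1 mod 4, sign kept]
  = (158/809)    [967 ≡ 158 mod 809]
  = (79/809)    [809 ≡ 1 mod 8 ⇒ (2/809) = +1]
  = (809/79)    [QR: 809 ≡ 1 mod 4, sign kept]
  = (19/79)    [809 ≡ 19 mod 79]
  = -(79/19)    [QR: both ≡ 3 mod 4, sign flips]
  = -(3/19)    [79 ≡ 3 mod 19]
  = (19/3)    [QR: both ≡ 3 mod 4, sign flips]
  = (1/3)    [19 ≡ 1 mod 3]
  = 1    [(1/3) = 1]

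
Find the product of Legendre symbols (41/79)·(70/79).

1

By multiplicativity, (41·70/79) = (41/79)·(70/79).
First factor (41/79):
(41/79)
  = (79/41)    [QR: 41 ≡ 1 mod 4, sign kept]
  = (38/41)    [79 ≡ 38 mod 41]
  = (19/41)    [41 ≡ 1 mod 8 ⇒ (2/41) = +1]
  = (41/19)    [QR: 41 ≡ 1 mod 4, sign kept]
  = (3/19)    [41 ≡ 3 mod 19]
  = -(19/3)    [QR: both ≡ 3 mod 4, sign flips]
  = -(1/3)    [19 ≡ 1 mod 3]
  = -1    [(1/3) = 1]
Second factor (70/79):
(70/79)
  = (35/79)    [79 ≡ 7 mod 8 ⇒ (2/79) = +1]
  = -(79/35)    [QR: both ≡ 3 mod 4, sign flips]
  = -(9/35)    [79 ≡ 9 mod 35]
  = -(35/9)    [QR: 9 ≡ 1 mod 4, sign kept]
  = -(8/9)    [35 ≡ 8 mod 9]
  = -(1/9)    [9 ≡ 1 mod 8 ⇒ (2/9)^3 = +1]
  = -1    [(1/9) = 1]
Product: (-1)·(-1) = 1.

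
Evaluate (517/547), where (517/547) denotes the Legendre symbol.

517 ≡ 1 (mod 4), so quadratic reciprocity gives (517/547) = (547/517). Reduce: 547 ≡ 30 (mod 517). Now have (30/517).
Factor out 2: 30 = 2·15. Since 517 ≡ 5 (mod 8), (2/517) = -1. Now have -(15/517).
517 ≡ 1 (mod 4), so quadratic reciprocity gives (15/517) = (517/15). Reduce: 517 ≡ 7 (mod 15). Now have -(7/15).
Both 7 ≡ 3 and 15 ≡ 3 (mod 4), so reciprocity gives (7/15) = -(15/7). Reduce: 15 ≡ 1 (mod 7). Now have (1/7).
(1/7) = 1. Collecting the sign factors: 1.

1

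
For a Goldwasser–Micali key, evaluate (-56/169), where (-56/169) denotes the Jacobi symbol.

(-56/169)
  = (113/169)    [-56 ≡ 113 mod 169]
  = (169/113)    [QR: 113 ≡ 1 mod 4, sign kept]
  = (56/113)    [169 ≡ 56 mod 113]
  = (7/113)    [113 ≡ 1 mod 8 ⇒ (2/113)^3 = +1]
  = (113/7)    [QR: 113 ≡ 1 mod 4, sign kept]
  = (1/7)    [113 ≡ 1 mod 7]
  = 1    [(1/7) = 1]

1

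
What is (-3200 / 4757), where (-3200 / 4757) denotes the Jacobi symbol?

Pull out -1: (-3200 / 4757) = (-1 / 4757)·(3200 / 4757). Since 4757 ≡ 1 (mod 4), (-1 / 4757) = +1. Now have (3200 / 4757).
Factor out 2: 3200 = 2^7·25. Since 4757 ≡ 5 (mod 8), (2 / 4757) = -1, and (2 / 4757)^7 = -1. Now have -(25 / 4757).
25 ≡ 1 (mod 4), so quadratic reciprocity gives (25 / 4757) = (4757 / 25). Reduce: 4757 ≡ 7 (mod 25). Now have -(7 / 25).
25 ≡ 1 (mod 4), so quadratic reciprocity gives (7 / 25) = (25 / 7). Reduce: 25 ≡ 4 (mod 7). Now have -(4 / 7).
Factor out 2: 4 = 2^2. Since 7 ≡ 7 (mod 8), (2 / 7) = +1, and (2 / 7)^2 = +1. Now have -(1 / 7).
(1 / 7) = 1. Collecting the sign factors: -1.

-1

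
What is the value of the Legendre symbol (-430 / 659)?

-1

(-430 / 659)
  = -(430 / 659)    [659 ≡ 3 mod 4 ⇒ (-1 / 659) = -1]
  = (215 / 659)    [659 ≡ 3 mod 8 ⇒ (2 / 659) = -1]
  = -(659 / 215)    [QR: both ≡ 3 mod 4, sign flips]
  = -(14 / 215)    [659 ≡ 14 mod 215]
  = -(7 / 215)    [215 ≡ 7 mod 8 ⇒ (2 / 215) = +1]
  = (215 / 7)    [QR: both ≡ 3 mod 4, sign flips]
  = (5 / 7)    [215 ≡ 5 mod 7]
  = (7 / 5)    [QR: 5 ≡ 1 mod 4, sign kept]
  = (2 / 5)    [7 ≡ 2 mod 5]
  = -(1 / 5)    [5 ≡ 5 mod 8 ⇒ (2 / 5) = -1]
  = -1    [(1 / 5) = 1]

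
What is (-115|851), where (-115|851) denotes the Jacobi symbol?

(-115|851)
  = (736|851)    [-115 ≡ 736 mod 851]
  = -(23|851)    [851 ≡ 3 mod 8 ⇒ (2|851)^5 = -1]
  = (851|23)    [QR: both ≡ 3 mod 4, sign flips]
  = (0|23)    [851 ≡ 0 mod 23]
  = 0    [numerator 0, gcd > 1]

0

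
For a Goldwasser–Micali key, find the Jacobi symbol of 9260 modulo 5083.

Reduce the numerator: 9260 ≡ 4177 (mod 5083), so (9260/5083) = (4177/5083).
4177 ≡ 1 (mod 4), so quadratic reciprocity gives (4177/5083) = (5083/4177). Reduce: 5083 ≡ 906 (mod 4177). Now have (906/4177).
Factor out 2: 906 = 2·453. Since 4177 ≡ 1 (mod 8), (2/4177) = +1. Now have (453/4177).
453 ≡ 1 (mod 4), so quadratic reciprocity gives (453/4177) = (4177/453). Reduce: 4177 ≡ 100 (mod 453). Now have (100/453).
Factor out 2: 100 = 2^2·25. Since 453 ≡ 5 (mod 8), (2/453) = -1, and (2/453)^2 = +1. Now have (25/453).
25 ≡ 1 (mod 4), so quadratic reciprocity gives (25/453) = (453/25). Reduce: 453 ≡ 3 (mod 25). Now have (3/25).
25 ≡ 1 (mod 4), so quadratic reciprocity gives (3/25) = (25/3). Reduce: 25 ≡ 1 (mod 3). Now have (1/3).
(1/3) = 1. Collecting the sign factors: 1.

1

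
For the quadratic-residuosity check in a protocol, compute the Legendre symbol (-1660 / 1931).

-1

(-1660 / 1931)
  = -(1660 / 1931)    [1931 ≡ 3 mod 4 ⇒ (-1 / 1931) = -1]
  = -(415 / 1931)    [1931 ≡ 3 mod 8 ⇒ (2 / 1931)^2 = +1]
  = (1931 / 415)    [QR: both ≡ 3 mod 4, sign flips]
  = (271 / 415)    [1931 ≡ 271 mod 415]
  = -(415 / 271)    [QR: both ≡ 3 mod 4, sign flips]
  = -(144 / 271)    [415 ≡ 144 mod 271]
  = -(9 / 271)    [271 ≡ 7 mod 8 ⇒ (2 / 271)^4 = +1]
  = -(271 / 9)    [QR: 9 ≡ 1 mod 4, sign kept]
  = -(1 / 9)    [271 ≡ 1 mod 9]
  = -1    [(1 / 9) = 1]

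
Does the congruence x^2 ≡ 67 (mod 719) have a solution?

no

Both 67 ≡ 3 and 719 ≡ 3 (mod 4), so reciprocity gives (67|719) = -(719|67). Reduce: 719 ≡ 49 (mod 67). Now have -(49|67).
49 ≡ 1 (mod 4), so quadratic reciprocity gives (49|67) = (67|49). Reduce: 67 ≡ 18 (mod 49). Now have -(18|49).
Factor out 2: 18 = 2·9. Since 49 ≡ 1 (mod 8), (2|49) = +1. Now have -(9|49).
9 ≡ 1 (mod 4), so quadratic reciprocity gives (9|49) = (49|9). Reduce: 49 ≡ 4 (mod 9). Now have -(4|9).
Factor out 2: 4 = 2^2. Since 9 ≡ 1 (mod 8), (2|9) = +1, and (2|9)^2 = +1. Now have -(1|9).
(1|9) = 1. Collecting the sign factors: -1.
(67|719) = -1, and 719 is prime, so 67 is not a quadratic residue mod 719.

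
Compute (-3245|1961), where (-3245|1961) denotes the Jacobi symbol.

-1

(-3245|1961)
  = (3245|1961)    [1961 ≡ 1 mod 4 ⇒ (-1|1961) = +1]
  = (1284|1961)    [3245 ≡ 1284 mod 1961]
  = (321|1961)    [1961 ≡ 1 mod 8 ⇒ (2|1961)^2 = +1]
  = (1961|321)    [QR: 321 ≡ 1 mod 4, sign kept]
  = (35|321)    [1961 ≡ 35 mod 321]
  = (321|35)    [QR: 321 ≡ 1 mod 4, sign kept]
  = (6|35)    [321 ≡ 6 mod 35]
  = -(3|35)    [35 ≡ 3 mod 8 ⇒ (2|35) = -1]
  = (35|3)    [QR: both ≡ 3 mod 4, sign flips]
  = (2|3)    [35 ≡ 2 mod 3]
  = -(1|3)    [3 ≡ 3 mod 8 ⇒ (2|3) = -1]
  = -1    [(1|3) = 1]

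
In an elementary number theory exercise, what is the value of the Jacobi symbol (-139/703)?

Pull out -1: (-139/703) = (-1/703)·(139/703). Since 703 ≡ 3 (mod 4), (-1/703) = -1. Now have -(139/703).
Both 139 ≡ 3 and 703 ≡ 3 (mod 4), so reciprocity gives (139/703) = -(703/139). Reduce: 703 ≡ 8 (mod 139). Now have (8/139).
Factor out 2: 8 = 2^3. Since 139 ≡ 3 (mod 8), (2/139) = -1, and (2/139)^3 = -1. Now have -(1/139).
(1/139) = 1. Collecting the sign factors: -1.

-1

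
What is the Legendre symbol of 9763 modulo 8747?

-1

Reduce the numerator: 9763 ≡ 1016 (mod 8747), so (9763 / 8747) = (1016 / 8747).
Factor out 2: 1016 = 2^3·127. Since 8747 ≡ 3 (mod 8), (2 / 8747) = -1, and (2 / 8747)^3 = -1. Now have -(127 / 8747).
Both 127 ≡ 3 and 8747 ≡ 3 (mod 4), so reciprocity gives (127 / 8747) = -(8747 / 127). Reduce: 8747 ≡ 111 (mod 127). Now have (111 / 127).
Both 111 ≡ 3 and 127 ≡ 3 (mod 4), so reciprocity gives (111 / 127) = -(127 / 111). Reduce: 127 ≡ 16 (mod 111). Now have -(16 / 111).
Factor out 2: 16 = 2^4. Since 111 ≡ 7 (mod 8), (2 / 111) = +1, and (2 / 111)^4 = +1. Now have -(1 / 111).
(1 / 111) = 1. Collecting the sign factors: -1.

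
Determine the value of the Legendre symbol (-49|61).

1

(-49|61)
  = (49|61)    [61 ≡ 1 mod 4 ⇒ (-1|61) = +1]
  = (61|49)    [QR: 49 ≡ 1 mod 4, sign kept]
  = (12|49)    [61 ≡ 12 mod 49]
  = (3|49)    [49 ≡ 1 mod 8 ⇒ (2|49)^2 = +1]
  = (49|3)    [QR: 49 ≡ 1 mod 4, sign kept]
  = (1|3)    [49 ≡ 1 mod 3]
  = 1    [(1|3) = 1]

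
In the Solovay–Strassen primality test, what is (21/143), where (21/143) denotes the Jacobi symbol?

(21/143)
  = (143/21)    [QR: 21 ≡ 1 mod 4, sign kept]
  = (17/21)    [143 ≡ 17 mod 21]
  = (21/17)    [QR: 17 ≡ 1 mod 4, sign kept]
  = (4/17)    [21 ≡ 4 mod 17]
  = (1/17)    [17 ≡ 1 mod 8 ⇒ (2/17)^2 = +1]
  = 1    [(1/17) = 1]

1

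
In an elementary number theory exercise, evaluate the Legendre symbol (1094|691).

Reduce the numerator: 1094 ≡ 403 (mod 691), so (1094|691) = (403|691).
Both 403 ≡ 3 and 691 ≡ 3 (mod 4), so reciprocity gives (403|691) = -(691|403). Reduce: 691 ≡ 288 (mod 403). Now have -(288|403).
Factor out 2: 288 = 2^5·9. Since 403 ≡ 3 (mod 8), (2|403) = -1, and (2|403)^5 = -1. Now have (9|403).
9 ≡ 1 (mod 4), so quadratic reciprocity gives (9|403) = (403|9). Reduce: 403 ≡ 7 (mod 9). Now have (7|9).
9 ≡ 1 (mod 4), so quadratic reciprocity gives (7|9) = (9|7). Reduce: 9 ≡ 2 (mod 7). Now have (2|7).
Factor out 2: 2 = 2. Since 7 ≡ 7 (mod 8), (2|7) = +1. Now have (1|7).
(1|7) = 1. Collecting the sign factors: 1.

1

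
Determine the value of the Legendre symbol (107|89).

Reduce the numerator: 107 ≡ 18 (mod 89), so (107|89) = (18|89).
Factor out 2: 18 = 2·9. Since 89 ≡ 1 (mod 8), (2|89) = +1. Now have (9|89).
9 ≡ 1 (mod 4), so quadratic reciprocity gives (9|89) = (89|9). Reduce: 89 ≡ 8 (mod 9). Now have (8|9).
Factor out 2: 8 = 2^3. Since 9 ≡ 1 (mod 8), (2|9) = +1, and (2|9)^3 = +1. Now have (1|9).
(1|9) = 1. Collecting the sign factors: 1.

1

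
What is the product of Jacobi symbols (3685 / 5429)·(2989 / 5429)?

By multiplicativity, (3685·2989 / 5429) = (3685 / 5429)·(2989 / 5429).
First factor (3685 / 5429):
(3685 / 5429)
  = (5429 / 3685)    [QR: 3685 ≡ 1 mod 4, sign kept]
  = (1744 / 3685)    [5429 ≡ 1744 mod 3685]
  = (109 / 3685)    [3685 ≡ 5 mod 8 ⇒ (2 / 3685)^4 = +1]
  = (3685 / 109)    [QR: 109 ≡ 1 mod 4, sign kept]
  = (88 / 109)    [3685 ≡ 88 mod 109]
  = -(11 / 109)    [109 ≡ 5 mod 8 ⇒ (2 / 109)^3 = -1]
  = -(109 / 11)    [QR: 109 ≡ 1 mod 4, sign kept]
  = -(10 / 11)    [109 ≡ 10 mod 11]
  = (5 / 11)    [11 ≡ 3 mod 8 ⇒ (2 / 11) = -1]
  = (11 / 5)    [QR: 5 ≡ 1 mod 4, sign kept]
  = (1 / 5)    [11 ≡ 1 mod 5]
  = 1    [(1 / 5) = 1]
Second factor (2989 / 5429):
(2989 / 5429)
  = (5429 / 2989)    [QR: 2989 ≡ 1 mod 4, sign kept]
  = (2440 / 2989)    [5429 ≡ 2440 mod 2989]
  = -(305 / 2989)    [2989 ≡ 5 mod 8 ⇒ (2 / 2989)^3 = -1]
  = -(2989 / 305)    [QR: 305 ≡ 1 mod 4, sign kept]
  = -(244 / 305)    [2989 ≡ 244 mod 305]
  = -(61 / 305)    [305 ≡ 1 mod 8 ⇒ (2 / 305)^2 = +1]
  = -(305 / 61)    [QR: 61 ≡ 1 mod 4, sign kept]
  = -(0 / 61)    [305 ≡ 0 mod 61]
  = 0    [numerator 0, gcd > 1]
Product: (1)·(0) = 0.

0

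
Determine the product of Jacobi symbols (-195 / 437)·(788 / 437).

By multiplicativity, (-195·788 / 437) = (-195 / 437)·(788 / 437).
First factor (-195 / 437):
Reduce the numerator: -195 ≡ 242 (mod 437), so (-195 / 437) = (242 / 437).
Factor out 2: 242 = 2·121. Since 437 ≡ 5 (mod 8), (2 / 437) = -1. Now have -(121 / 437).
121 ≡ 1 (mod 4), so quadratic reciprocity gives (121 / 437) = (437 / 121). Reduce: 437 ≡ 74 (mod 121). Now have -(74 / 121).
Factor out 2: 74 = 2·37. Since 121 ≡ 1 (mod 8), (2 / 121) = +1. Now have -(37 / 121).
37 ≡ 1 (mod 4), so quadratic reciprocity gives (37 / 121) = (121 / 37). Reduce: 121 ≡ 10 (mod 37). Now have -(10 / 37).
Factor out 2: 10 = 2·5. Since 37 ≡ 5 (mod 8), (2 / 37) = -1. Now have (5 / 37).
5 ≡ 1 (mod 4), so quadratic reciprocity gives (5 / 37) = (37 / 5). Reduce: 37 ≡ 2 (mod 5). Now have (2 / 5).
Factor out 2: 2 = 2. Since 5 ≡ 5 (mod 8), (2 / 5) = -1. Now have -(1 / 5).
(1 / 5) = 1. Collecting the sign factors: -1.
Second factor (788 / 437):
Reduce the numerator: 788 ≡ 351 (mod 437), so (788 / 437) = (351 / 437).
437 ≡ 1 (mod 4), so quadratic reciprocity gives (351 / 437) = (437 / 351). Reduce: 437 ≡ 86 (mod 351). Now have (86 / 351).
Factor out 2: 86 = 2·43. Since 351 ≡ 7 (mod 8), (2 / 351) = +1. Now have (43 / 351).
Both 43 ≡ 3 and 351 ≡ 3 (mod 4), so reciprocity gives (43 / 351) = -(351 / 43). Reduce: 351 ≡ 7 (mod 43). Now have -(7 / 43).
Both 7 ≡ 3 and 43 ≡ 3 (mod 4), so reciprocity gives (7 / 43) = -(43 / 7). Reduce: 43 ≡ 1 (mod 7). Now have (1 / 7).
(1 / 7) = 1. Collecting the sign factors: 1.
Product: (-1)·(1) = -1.

-1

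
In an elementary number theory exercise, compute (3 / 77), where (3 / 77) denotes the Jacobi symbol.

77 ≡ 1 (mod 4), so quadratic reciprocity gives (3 / 77) = (77 / 3). Reduce: 77 ≡ 2 (mod 3). Now have (2 / 3).
Factor out 2: 2 = 2. Since 3 ≡ 3 (mod 8), (2 / 3) = -1. Now have -(1 / 3).
(1 / 3) = 1. Collecting the sign factors: -1.

-1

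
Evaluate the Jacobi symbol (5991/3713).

1

(5991/3713)
  = (2278/3713)    [5991 ≡ 2278 mod 3713]
  = (1139/3713)    [3713 ≡ 1 mod 8 ⇒ (2/3713) = +1]
  = (3713/1139)    [QR: 3713 ≡ 1 mod 4, sign kept]
  = (296/1139)    [3713 ≡ 296 mod 1139]
  = -(37/1139)    [1139 ≡ 3 mod 8 ⇒ (2/1139)^3 = -1]
  = -(1139/37)    [QR: 37 ≡ 1 mod 4, sign kept]
  = -(29/37)    [1139 ≡ 29 mod 37]
  = -(37/29)    [QR: 29 ≡ 1 mod 4, sign kept]
  = -(8/29)    [37 ≡ 8 mod 29]
  = (1/29)    [29 ≡ 5 mod 8 ⇒ (2/29)^3 = -1]
  = 1    [(1/29) = 1]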